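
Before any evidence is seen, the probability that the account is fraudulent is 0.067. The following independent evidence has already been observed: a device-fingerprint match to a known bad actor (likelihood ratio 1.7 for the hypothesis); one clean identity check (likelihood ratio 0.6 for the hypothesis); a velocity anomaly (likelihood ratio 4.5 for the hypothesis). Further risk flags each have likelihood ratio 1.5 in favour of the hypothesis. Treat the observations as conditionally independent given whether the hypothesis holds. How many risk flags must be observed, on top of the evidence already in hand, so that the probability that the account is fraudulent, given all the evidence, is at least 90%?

9

Prior odds = 0.067/0.933 = 67/933.
Combined Bayes factor of the evidence already in hand = 1.7 × 0.6 × 4.5 = 4.59.
Odds after that evidence = (67/933) × 4.59 = 10251/31100.
Target odds = 0.9/0.1 = 9.
Need 1.5ⁿ ≥ 9 ÷ (10251/31100) = 31100/1139.
1.5⁸ = 25.62890625 falls short of 31100/1139 but 1.5⁹ = 19683/512 reaches it, so n = 9.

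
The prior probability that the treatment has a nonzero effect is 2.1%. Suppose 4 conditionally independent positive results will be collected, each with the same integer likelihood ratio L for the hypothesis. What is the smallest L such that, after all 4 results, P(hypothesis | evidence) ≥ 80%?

Prior odds = 0.021/0.979 = 21/979.
Target odds = 0.8/0.2 = 4.
Need L⁴ ≥ 4 ÷ (21/979) = 3916/21.
3⁴ = 81 < 3916/21 ≤ 256 = 4⁴, so L = 4.

4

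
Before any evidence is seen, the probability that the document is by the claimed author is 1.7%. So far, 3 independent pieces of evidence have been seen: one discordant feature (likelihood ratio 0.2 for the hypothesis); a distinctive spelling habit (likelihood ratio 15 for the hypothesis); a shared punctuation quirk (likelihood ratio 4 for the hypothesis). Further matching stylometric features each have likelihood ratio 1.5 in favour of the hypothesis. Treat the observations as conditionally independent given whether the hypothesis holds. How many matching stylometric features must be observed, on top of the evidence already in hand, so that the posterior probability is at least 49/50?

14

Prior odds = 0.017/0.983 = 17/983.
Combined Bayes factor of the evidence already in hand = 0.2 × 15 × 4 = 12.
Odds after that evidence = (17/983) × 12 = 204/983.
Target odds = 0.98/0.02 = 49.
Need 1.5ⁿ ≥ 49 ÷ (204/983) = 48167/204.
1.5¹³ = 1594323/8192 falls short of 48167/204 but 1.5¹⁴ = 4782969/16384 reaches it, so n = 14.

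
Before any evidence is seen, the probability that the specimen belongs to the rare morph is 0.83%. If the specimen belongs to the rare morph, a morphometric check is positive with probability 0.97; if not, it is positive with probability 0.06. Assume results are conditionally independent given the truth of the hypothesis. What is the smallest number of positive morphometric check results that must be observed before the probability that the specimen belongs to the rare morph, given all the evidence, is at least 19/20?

3

Prior odds = 0.0083/0.9917 = 83/9917.
Likelihood ratio of a positive = 0.97/0.06 = 97/6.
Target posterior odds = 0.95/0.05 = 19.
Require (97/6)ⁿ ≥ 19 ÷ (83/9917) = 188423/83.
(97/6)² = 9409/36 falls short of 188423/83 but (97/6)³ = 912673/216 reaches it, so n = 3.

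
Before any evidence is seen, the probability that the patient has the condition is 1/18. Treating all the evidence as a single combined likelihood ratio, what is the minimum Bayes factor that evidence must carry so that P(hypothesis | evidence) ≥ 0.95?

323

Prior odds = (1/18)/(17/18) = 1/17.
Target odds = 0.95/0.05 = 19.
Required Bayes factor = 19 ÷ (1/17) = 323.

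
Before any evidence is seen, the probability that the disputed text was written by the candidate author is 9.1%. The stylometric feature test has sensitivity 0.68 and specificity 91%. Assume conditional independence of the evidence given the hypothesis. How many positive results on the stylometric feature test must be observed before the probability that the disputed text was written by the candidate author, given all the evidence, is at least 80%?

Prior odds = 0.091/0.909 = 91/909.
False-positive rate = 1 − 0.91 = 0.09; likelihood ratio of a positive = 0.68/0.09 = 68/9.
Target posterior odds = 0.8/0.2 = 4.
Require (68/9)ⁿ ≥ 4 ÷ (91/909) = 3636/91.
(68/9)¹ = 68/9 falls short of 3636/91 but (68/9)² = 4624/81 reaches it, so n = 2.

2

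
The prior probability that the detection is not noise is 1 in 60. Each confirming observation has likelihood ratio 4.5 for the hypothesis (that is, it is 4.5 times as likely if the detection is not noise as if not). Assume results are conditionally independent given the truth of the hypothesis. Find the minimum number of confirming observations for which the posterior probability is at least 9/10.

5

Prior odds = (1/60)/(59/60) = 1/59.
Likelihood ratio per confirming observation = 4.5.
Target posterior odds = 0.9/0.1 = 9.
Require 4.5ⁿ ≥ 9 ÷ (1/59) = 531.
4.5⁴ = 410.0625 falls short of 531 but 4.5⁵ = 1845.28125 reaches it, so n = 5.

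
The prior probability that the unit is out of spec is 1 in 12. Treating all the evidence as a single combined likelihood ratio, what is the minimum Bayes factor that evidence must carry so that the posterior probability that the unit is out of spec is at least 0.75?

33

Prior odds = (1/12)/(11/12) = 1/11.
Target odds = 0.75/0.25 = 3.
Required Bayes factor = 3 ÷ (1/11) = 33.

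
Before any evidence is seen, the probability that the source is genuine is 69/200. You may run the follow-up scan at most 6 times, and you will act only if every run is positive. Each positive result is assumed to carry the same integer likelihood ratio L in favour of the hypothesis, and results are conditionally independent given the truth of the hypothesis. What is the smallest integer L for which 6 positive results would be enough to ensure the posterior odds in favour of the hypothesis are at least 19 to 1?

Prior odds = 0.345/0.655 = 69/131.
Target odds = 19.
Need L⁶ ≥ 19 ÷ (69/131) = 2489/69.
1⁶ = 1 < 2489/69 ≤ 64 = 2⁶, so L = 2.

2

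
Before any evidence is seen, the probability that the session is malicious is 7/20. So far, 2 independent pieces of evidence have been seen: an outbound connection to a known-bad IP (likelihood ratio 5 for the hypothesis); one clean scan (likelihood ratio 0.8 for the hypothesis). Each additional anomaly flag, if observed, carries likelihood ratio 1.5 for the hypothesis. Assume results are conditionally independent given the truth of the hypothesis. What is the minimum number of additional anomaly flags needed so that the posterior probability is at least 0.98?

8

Prior odds = 0.35/0.65 = 7/13.
Combined Bayes factor of the evidence already in hand = 5 × 0.8 = 4.
Odds after that evidence = (7/13) × 4 = 28/13.
Target odds = 0.98/0.02 = 49.
Need 1.5ⁿ ≥ 49 ÷ (28/13) = 22.75.
1.5⁷ = 17.0859375 falls short of 22.75 but 1.5⁸ = 25.62890625 reaches it, so n = 8.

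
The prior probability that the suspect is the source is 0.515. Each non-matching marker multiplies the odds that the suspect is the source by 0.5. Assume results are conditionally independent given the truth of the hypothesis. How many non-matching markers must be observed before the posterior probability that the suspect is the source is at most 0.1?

Prior odds: 0.515 ÷ 0.485 = 103/97.
Likelihood ratio per non-matching marker = 0.5.
Target odds: 0.1 ÷ 0.9 = 1/9.
Need (103/97) × 0.5ⁿ ≤ 1/9, i.e. 0.5ⁿ ≤ 97/927.
0.5³ = 0.125 is still above 97/927 but 0.5⁴ = 0.0625 is at or below it, so n = 4.

4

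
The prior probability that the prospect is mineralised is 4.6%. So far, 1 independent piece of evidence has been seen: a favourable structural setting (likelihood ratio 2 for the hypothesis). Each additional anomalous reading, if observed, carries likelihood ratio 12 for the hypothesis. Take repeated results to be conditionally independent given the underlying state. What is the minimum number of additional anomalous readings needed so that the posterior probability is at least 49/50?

3

Prior odds = 0.046/0.954 = 23/477.
Bayes factor of the evidence already in hand = 2.
Odds after that evidence = (23/477) × 2 = 46/477.
Target odds = 0.98/0.02 = 49.
Need 12ⁿ ≥ 49 ÷ (46/477) = 23373/46.
12² = 144 falls short of 23373/46 but 12³ = 1728 reaches it, so n = 3.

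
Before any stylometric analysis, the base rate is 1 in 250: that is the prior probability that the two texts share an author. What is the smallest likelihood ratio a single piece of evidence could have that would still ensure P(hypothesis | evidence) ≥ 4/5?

996

Prior odds = 0.004/0.996 = 1/249.
Target odds = 0.8/0.2 = 4.
Required Bayes factor = 4 ÷ (1/249) = 996.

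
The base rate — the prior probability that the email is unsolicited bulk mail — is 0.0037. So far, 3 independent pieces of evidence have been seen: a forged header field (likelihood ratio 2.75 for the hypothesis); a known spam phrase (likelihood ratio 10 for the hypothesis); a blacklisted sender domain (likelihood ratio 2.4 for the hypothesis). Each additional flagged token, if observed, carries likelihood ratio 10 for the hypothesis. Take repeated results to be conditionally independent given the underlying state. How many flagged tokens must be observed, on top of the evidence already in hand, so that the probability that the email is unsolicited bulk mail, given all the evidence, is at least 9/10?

2

Prior odds = 0.0037/0.9963 = 37/9963.
Combined Bayes factor of the evidence already in hand = 2.75 × 10 × 2.4 = 66.
Odds after that evidence = (37/9963) × 66 = 814/3321.
Target odds = 0.9/0.1 = 9.
Need 10ⁿ ≥ 9 ÷ (814/3321) = 29889/814.
10¹ = 10 falls short of 29889/814 but 10² = 100 reaches it, so n = 2.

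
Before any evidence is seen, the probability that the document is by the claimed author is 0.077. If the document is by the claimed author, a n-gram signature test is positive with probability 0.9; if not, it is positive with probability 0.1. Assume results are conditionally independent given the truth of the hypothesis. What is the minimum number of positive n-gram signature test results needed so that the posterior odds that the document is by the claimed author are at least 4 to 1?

2

Prior odds: 0.077 ÷ 0.923 = 77/923.
Likelihood ratio of a positive = 0.9/0.1 = 9.
Target odds = 4.
Need (77/923) × 9ⁿ ≥ 4, i.e. 9ⁿ ≥ 3692/77.
9¹ = 9 falls short of 3692/77 but 9² = 81 reaches it, so n = 2.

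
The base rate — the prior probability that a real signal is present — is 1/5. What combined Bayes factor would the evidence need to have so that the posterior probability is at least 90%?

Prior odds = 0.2/0.8 = 0.25.
Target odds = 0.9/0.1 = 9.
Required Bayes factor = 9 ÷ 0.25 = 36.

36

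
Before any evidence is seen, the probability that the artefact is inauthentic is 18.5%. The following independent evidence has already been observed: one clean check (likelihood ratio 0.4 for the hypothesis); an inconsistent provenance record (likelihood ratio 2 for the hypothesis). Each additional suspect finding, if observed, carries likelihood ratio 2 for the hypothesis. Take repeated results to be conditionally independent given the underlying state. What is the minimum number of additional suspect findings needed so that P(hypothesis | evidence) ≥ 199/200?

Prior odds = 0.185/0.815 = 37/163.
Combined Bayes factor of the evidence already in hand = 0.4 × 2 = 0.8.
Odds after that evidence = (37/163) × 0.8 = 148/815.
Target odds = 0.995/0.005 = 199.
Need 2ⁿ ≥ 199 ÷ (148/815) = 162185/148.
2¹⁰ = 1024 falls short of 162185/148 but 2¹¹ = 2048 reaches it, so n = 11.

11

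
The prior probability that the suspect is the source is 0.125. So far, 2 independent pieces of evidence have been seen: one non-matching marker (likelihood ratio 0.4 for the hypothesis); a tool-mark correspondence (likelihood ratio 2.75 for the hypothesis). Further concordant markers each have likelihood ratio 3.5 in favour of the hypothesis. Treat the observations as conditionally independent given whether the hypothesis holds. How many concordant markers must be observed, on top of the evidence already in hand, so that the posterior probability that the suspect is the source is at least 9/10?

Prior odds = 0.125/0.875 = 1/7.
Combined Bayes factor of the evidence already in hand = 0.4 × 2.75 = 1.1.
Odds after that evidence = (1/7) × 1.1 = 11/70.
Target odds = 0.9/0.1 = 9.
Need 3.5ⁿ ≥ 9 ÷ (11/70) = 630/11.
3.5³ = 42.875 falls short of 630/11 but 3.5⁴ = 150.0625 reaches it, so n = 4.

4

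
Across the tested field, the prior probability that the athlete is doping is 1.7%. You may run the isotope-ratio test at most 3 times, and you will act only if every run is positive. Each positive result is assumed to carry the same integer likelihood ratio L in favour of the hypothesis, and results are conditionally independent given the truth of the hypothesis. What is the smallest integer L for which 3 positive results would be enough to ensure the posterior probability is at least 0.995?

Prior odds = 0.017/0.983 = 17/983.
Target odds = 0.995/0.005 = 199.
Need L³ ≥ 199 ÷ (17/983) = 195617/17.
22³ = 10648 < 195617/17 ≤ 12167 = 23³, so L = 23.

23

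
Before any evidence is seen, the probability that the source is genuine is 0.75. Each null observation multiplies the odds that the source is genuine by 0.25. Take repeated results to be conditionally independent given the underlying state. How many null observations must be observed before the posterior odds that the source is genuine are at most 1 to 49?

Prior odds: 0.75 ÷ 0.25 = 3.
Likelihood ratio per null observation = 0.25.
Target odds = 1/49.
Need 3 × 0.25ⁿ ≤ 1/49, i.e. 0.25ⁿ ≤ 1/147.
0.25³ = 0.015625 is still above 1/147 but 0.25⁴ = 0.00390625 is at or below it, so n = 4.

4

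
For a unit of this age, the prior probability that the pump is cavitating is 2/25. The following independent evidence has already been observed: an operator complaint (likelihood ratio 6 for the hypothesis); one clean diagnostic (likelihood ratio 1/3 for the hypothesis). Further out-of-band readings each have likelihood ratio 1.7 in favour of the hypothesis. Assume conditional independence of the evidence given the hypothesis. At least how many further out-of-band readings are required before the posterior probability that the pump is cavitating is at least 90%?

8

Prior odds = 0.08/0.92 = 2/23.
Combined Bayes factor of the evidence already in hand = 6 × (1/3) = 2.
Odds after that evidence = (2/23) × 2 = 4/23.
Target odds = 0.9/0.1 = 9.
Need 1.7ⁿ ≥ 9 ÷ (4/23) = 51.75.
1.7⁷ = 410338673/10000000 falls short of 51.75 but 1.7⁸ ≈69.7576 reaches it, so n = 8.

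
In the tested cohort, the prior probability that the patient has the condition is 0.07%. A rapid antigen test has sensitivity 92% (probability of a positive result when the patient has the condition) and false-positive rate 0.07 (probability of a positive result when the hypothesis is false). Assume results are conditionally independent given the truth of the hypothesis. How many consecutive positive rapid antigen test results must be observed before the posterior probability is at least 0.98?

5

Prior odds: 0.0007 ÷ 0.9993 = 7/9993.
Likelihood ratio of a positive result = 0.92/0.07 = 92/7.
Target posterior odds = 0.98/0.02 = 49.
Need (7/9993) × (92/7)ⁿ ≥ 49, i.e. (92/7)ⁿ ≥ 69951.
(92/7)⁴ = 71639296/2401 falls short of 69951 but (92/7)⁵ ≈392147 reaches it, so n = 5.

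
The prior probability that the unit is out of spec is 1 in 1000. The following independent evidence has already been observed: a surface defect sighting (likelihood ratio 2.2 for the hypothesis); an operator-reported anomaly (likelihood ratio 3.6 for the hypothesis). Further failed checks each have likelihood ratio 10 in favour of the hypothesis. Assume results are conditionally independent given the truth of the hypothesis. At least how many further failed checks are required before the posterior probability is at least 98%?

4

Prior odds = 0.001/0.999 = 1/999.
Combined Bayes factor of the evidence already in hand = 2.2 × 3.6 = 7.92.
Odds after that evidence = (1/999) × 7.92 = 22/2775.
Target odds = 0.98/0.02 = 49.
Need 10ⁿ ≥ 49 ÷ (22/2775) = 135975/22.
10³ = 1000 falls short of 135975/22 but 10⁴ = 10000 reaches it, so n = 4.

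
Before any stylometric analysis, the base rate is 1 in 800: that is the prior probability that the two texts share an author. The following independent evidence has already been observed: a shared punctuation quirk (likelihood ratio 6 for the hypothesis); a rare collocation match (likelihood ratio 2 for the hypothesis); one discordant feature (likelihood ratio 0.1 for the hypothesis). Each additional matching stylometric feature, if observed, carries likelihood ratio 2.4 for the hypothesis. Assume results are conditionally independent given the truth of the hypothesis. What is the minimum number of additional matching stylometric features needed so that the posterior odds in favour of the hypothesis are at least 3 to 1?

9

Prior odds = 0.00125/0.99875 = 1/799.
Combined Bayes factor of the evidence already in hand = 6 × 2 × 0.1 = 1.2.
Odds after that evidence = (1/799) × 1.2 = 6/3995.
Target odds = 3.
Need 2.4ⁿ ≥ 3 ÷ (6/3995) = 1997.5.
2.4⁸ = 429981696/390625 falls short of 1997.5 but 2.4⁹ ≈2641.81 reaches it, so n = 9.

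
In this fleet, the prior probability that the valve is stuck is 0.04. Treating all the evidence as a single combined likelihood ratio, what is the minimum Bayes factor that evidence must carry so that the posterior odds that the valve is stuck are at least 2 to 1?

Prior odds = 0.04/0.96 = 1/24.
Target odds = 2.
Required Bayes factor = 2 ÷ (1/24) = 48.

48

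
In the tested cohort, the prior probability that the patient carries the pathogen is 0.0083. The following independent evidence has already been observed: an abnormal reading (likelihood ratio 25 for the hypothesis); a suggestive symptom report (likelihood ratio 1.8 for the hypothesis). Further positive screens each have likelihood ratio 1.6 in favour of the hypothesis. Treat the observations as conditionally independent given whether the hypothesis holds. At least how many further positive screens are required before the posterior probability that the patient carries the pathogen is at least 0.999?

17

Prior odds = 0.0083/0.9917 = 83/9917.
Combined Bayes factor of the evidence already in hand = 25 × 1.8 = 45.
Odds after that evidence = (83/9917) × 45 = 3735/9917.
Target odds = 0.999/0.001 = 999.
Need 1.6ⁿ ≥ 999 ÷ (3735/9917) = 1100787/415.
1.6¹⁶ ≈1844.67 falls short of 1100787/415 but 1.6¹⁷ ≈2951.48 reaches it, so n = 17.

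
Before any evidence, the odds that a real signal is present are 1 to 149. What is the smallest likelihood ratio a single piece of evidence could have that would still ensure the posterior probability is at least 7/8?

1043

Prior odds = 1/149.
Target odds = 0.875/0.125 = 7.
Required Bayes factor = 7 ÷ (1/149) = 1043.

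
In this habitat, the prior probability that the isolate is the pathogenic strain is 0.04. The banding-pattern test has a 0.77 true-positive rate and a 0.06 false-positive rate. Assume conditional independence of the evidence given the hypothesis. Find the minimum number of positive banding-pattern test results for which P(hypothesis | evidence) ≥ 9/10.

Prior odds = 0.04/0.96 = 1/24.
Likelihood ratio of a positive result = 0.77/0.06 = 77/6.
Target odds: 0.9 ÷ 0.1 = 9.
Need (1/24) × (77/6)ⁿ ≥ 9, i.e. (77/6)ⁿ ≥ 216.
(77/6)² = 5929/36 falls short of 216 but (77/6)³ = 456533/216 reaches it, so n = 3.

3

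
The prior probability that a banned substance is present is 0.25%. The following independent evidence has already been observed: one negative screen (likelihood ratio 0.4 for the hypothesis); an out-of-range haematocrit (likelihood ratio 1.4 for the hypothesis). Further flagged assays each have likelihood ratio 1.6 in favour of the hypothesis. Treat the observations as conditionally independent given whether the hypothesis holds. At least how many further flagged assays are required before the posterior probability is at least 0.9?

19

Prior odds = 0.0025/0.9975 = 1/399.
Combined Bayes factor of the evidence already in hand = 0.4 × 1.4 = 0.56.
Odds after that evidence = (1/399) × 0.56 = 2/1425.
Target odds = 0.9/0.1 = 9.
Need 1.6ⁿ ≥ 9 ÷ (2/1425) = 6412.5.
1.6¹⁸ ≈4722.37 falls short of 6412.5 but 1.6¹⁹ ≈7555.79 reaches it, so n = 19.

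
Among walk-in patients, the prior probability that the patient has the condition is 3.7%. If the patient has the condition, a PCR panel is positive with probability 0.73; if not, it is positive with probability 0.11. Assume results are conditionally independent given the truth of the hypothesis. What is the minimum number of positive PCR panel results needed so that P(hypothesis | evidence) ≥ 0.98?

4

Prior odds = 0.037/0.963 = 37/963.
Likelihood ratio of a positive = 0.73/0.11 = 73/11.
Target odds: 0.98 ÷ 0.02 = 49.
Need (37/963) × (73/11)ⁿ ≥ 49, i.e. (73/11)ⁿ ≥ 47187/37.
(73/11)³ = 389017/1331 falls short of 47187/37 but (73/11)⁴ = 28398241/14641 reaches it, so n = 4.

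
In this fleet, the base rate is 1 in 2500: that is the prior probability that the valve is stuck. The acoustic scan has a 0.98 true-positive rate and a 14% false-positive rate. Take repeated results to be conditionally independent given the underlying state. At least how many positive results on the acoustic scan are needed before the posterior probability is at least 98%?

7

Prior odds = 0.0004/0.9996 = 1/2499.
Likelihood ratio of a positive result = 0.98/0.14 = 7.
Target posterior odds = 0.98/0.02 = 49.
Need (1/2499) × 7ⁿ ≥ 49, i.e. 7ⁿ ≥ 122451.
7⁶ = 117649 falls short of 122451 but 7⁷ = 823543 reaches it, so n = 7.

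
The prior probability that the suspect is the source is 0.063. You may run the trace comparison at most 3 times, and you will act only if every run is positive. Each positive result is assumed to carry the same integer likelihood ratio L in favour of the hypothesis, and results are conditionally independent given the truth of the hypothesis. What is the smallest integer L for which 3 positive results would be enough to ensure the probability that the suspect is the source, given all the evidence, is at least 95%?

7

Prior odds = 0.063/0.937 = 63/937.
Target odds = 0.95/0.05 = 19.
Need L³ ≥ 19 ÷ (63/937) = 17803/63.
6³ = 216 < 17803/63 ≤ 343 = 7³, so L = 7.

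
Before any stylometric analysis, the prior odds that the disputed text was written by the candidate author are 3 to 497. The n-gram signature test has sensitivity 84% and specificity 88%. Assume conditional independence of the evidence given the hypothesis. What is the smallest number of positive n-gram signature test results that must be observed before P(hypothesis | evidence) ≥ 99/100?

Prior odds = 3/497.
False-positive rate = 1 − 0.88 = 0.12; likelihood ratio of a positive = 0.84/0.12 = 7.
Target odds: 0.99 ÷ 0.01 = 99.
Require 7ⁿ ≥ 99 ÷ (3/497) = 16401.
7⁴ = 2401 falls short of 16401 but 7⁵ = 16807 reaches it, so n = 5.

5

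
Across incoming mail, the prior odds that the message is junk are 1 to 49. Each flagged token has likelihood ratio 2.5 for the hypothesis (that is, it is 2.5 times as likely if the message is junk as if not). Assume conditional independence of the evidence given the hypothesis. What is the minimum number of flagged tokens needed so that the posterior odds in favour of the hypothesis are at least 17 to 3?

7

Prior odds = 1/49.
Likelihood ratio per flagged token = 2.5.
Target odds = 17/3.
Require 2.5ⁿ ≥ 17/3 ÷ (1/49) = 833/3.
2.5⁶ = 244.140625 falls short of 833/3 but 2.5⁷ = 610.3515625 reaches it, so n = 7.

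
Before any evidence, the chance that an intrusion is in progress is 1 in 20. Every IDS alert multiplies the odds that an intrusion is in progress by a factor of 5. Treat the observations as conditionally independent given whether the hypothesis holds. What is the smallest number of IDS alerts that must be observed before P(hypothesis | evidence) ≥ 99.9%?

Prior odds: 0.05 ÷ 0.95 = 1/19.
Likelihood ratio per IDS alert = 5.
Target odds: 0.999 ÷ 0.001 = 999.
Need (1/19) × 5ⁿ ≥ 999, i.e. 5ⁿ ≥ 18981.
5⁶ = 15625 falls short of 18981 but 5⁷ = 78125 reaches it, so n = 7.

7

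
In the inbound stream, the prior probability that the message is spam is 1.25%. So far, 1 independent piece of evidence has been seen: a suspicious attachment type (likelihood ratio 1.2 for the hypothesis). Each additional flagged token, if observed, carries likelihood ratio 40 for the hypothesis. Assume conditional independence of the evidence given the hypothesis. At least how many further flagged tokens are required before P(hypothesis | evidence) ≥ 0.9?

Prior odds = 0.0125/0.9875 = 1/79.
Bayes factor of the evidence already in hand = 1.2.
Odds after that evidence = (1/79) × 1.2 = 6/395.
Target odds = 0.9/0.1 = 9.
Need 40ⁿ ≥ 9 ÷ (6/395) = 592.5.
40¹ = 40 falls short of 592.5 but 40² = 1600 reaches it, so n = 2.

2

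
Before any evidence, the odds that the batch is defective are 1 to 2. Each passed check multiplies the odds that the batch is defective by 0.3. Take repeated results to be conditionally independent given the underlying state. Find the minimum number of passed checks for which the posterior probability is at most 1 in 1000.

6

Prior odds = 0.5.
Likelihood ratio per passed check = 0.3.
Target posterior odds = 0.001/0.999 = 1/999.
Need 0.5 × 0.3ⁿ ≤ 1/999, i.e. 0.3ⁿ ≤ 2/999.
0.3⁵ = 243/100000 is still above 2/999 but 0.3⁶ = 729/1000000 is at or below it, so n = 6.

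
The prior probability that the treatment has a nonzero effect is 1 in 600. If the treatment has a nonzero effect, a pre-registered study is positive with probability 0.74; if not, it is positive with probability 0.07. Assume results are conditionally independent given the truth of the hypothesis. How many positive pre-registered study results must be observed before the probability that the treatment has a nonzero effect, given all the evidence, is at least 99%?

5

Prior odds: (1/600) ÷ (599/600) = 1/599.
Likelihood ratio of a positive = 0.74/0.07 = 74/7.
Target posterior odds = 0.99/0.01 = 99.
Require (74/7)ⁿ ≥ 99 ÷ (1/599) = 59301.
(74/7)⁴ = 29986576/2401 falls short of 59301 but (74/7)⁵ ≈132029 reaches it, so n = 5.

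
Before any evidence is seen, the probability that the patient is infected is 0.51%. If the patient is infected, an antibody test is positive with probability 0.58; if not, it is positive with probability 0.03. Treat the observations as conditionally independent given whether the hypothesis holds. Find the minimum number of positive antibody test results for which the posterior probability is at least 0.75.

3

Prior odds: 0.0051 ÷ 0.9949 = 51/9949.
Likelihood ratio of a positive = 0.58/0.03 = 58/3.
Target odds: 0.75 ÷ 0.25 = 3.
Require (58/3)ⁿ ≥ 3 ÷ (51/9949) = 9949/17.
(58/3)² = 3364/9 falls short of 9949/17 but (58/3)³ = 195112/27 reaches it, so n = 3.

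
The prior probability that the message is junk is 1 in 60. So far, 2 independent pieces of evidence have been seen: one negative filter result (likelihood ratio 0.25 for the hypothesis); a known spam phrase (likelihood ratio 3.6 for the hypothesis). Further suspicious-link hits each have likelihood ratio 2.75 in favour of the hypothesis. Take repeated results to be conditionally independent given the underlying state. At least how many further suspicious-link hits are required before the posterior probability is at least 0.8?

6

Prior odds = (1/60)/(59/60) = 1/59.
Combined Bayes factor of the evidence already in hand = 0.25 × 3.6 = 0.9.
Odds after that evidence = (1/59) × 0.9 = 9/590.
Target odds = 0.8/0.2 = 4.
Need 2.75ⁿ ≥ 4 ÷ (9/590) = 2360/9.
2.75⁵ = 161051/1024 falls short of 2360/9 but 2.75⁶ = 1771561/4096 reaches it, so n = 6.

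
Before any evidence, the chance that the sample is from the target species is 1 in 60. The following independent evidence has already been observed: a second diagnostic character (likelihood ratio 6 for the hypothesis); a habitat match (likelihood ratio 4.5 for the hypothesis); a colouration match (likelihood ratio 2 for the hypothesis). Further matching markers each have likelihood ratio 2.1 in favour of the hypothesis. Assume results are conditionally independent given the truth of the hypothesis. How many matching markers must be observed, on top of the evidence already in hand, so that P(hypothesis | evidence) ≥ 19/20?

5

Prior odds = (1/60)/(59/60) = 1/59.
Combined Bayes factor of the evidence already in hand = 6 × 4.5 × 2 = 54.
Odds after that evidence = (1/59) × 54 = 54/59.
Target odds = 0.95/0.05 = 19.
Need 2.1ⁿ ≥ 19 ÷ (54/59) = 1121/54.
2.1⁴ = 19.4481 falls short of 1121/54 but 2.1⁵ = 4084101/100000 reaches it, so n = 5.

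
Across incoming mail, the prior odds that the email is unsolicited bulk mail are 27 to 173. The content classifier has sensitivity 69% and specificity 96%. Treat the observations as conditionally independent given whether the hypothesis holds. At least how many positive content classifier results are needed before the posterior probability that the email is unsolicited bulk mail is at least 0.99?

3

Prior odds = 27/173.
False-positive rate = 1 − 0.96 = 0.04; likelihood ratio of a positive = 0.69/0.04 = 17.25.
Target odds: 0.99 ÷ 0.01 = 99.
Need (27/173) × 17.25ⁿ ≥ 99, i.e. 17.25ⁿ ≥ 1903/3.
17.25² = 297.5625 falls short of 1903/3 but 17.25³ = 5132.953125 reaches it, so n = 3.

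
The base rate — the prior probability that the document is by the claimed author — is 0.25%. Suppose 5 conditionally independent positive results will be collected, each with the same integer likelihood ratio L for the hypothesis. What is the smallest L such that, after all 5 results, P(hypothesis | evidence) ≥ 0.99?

Prior odds = 0.0025/0.9975 = 1/399.
Target odds = 0.99/0.01 = 99.
Need L⁵ ≥ 99 ÷ (1/399) = 39501.
8⁵ = 32768 < 39501 ≤ 59049 = 9⁵, so L = 9.

9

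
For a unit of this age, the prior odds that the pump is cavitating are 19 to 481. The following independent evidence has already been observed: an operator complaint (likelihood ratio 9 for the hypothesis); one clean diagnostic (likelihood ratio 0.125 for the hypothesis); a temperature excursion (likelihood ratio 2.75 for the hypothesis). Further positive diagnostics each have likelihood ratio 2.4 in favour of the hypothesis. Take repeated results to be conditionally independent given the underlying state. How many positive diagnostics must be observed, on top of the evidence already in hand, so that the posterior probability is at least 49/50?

7

Prior odds = 19/481.
Combined Bayes factor of the evidence already in hand = 9 × 0.125 × 2.75 = 3.09375.
Odds after that evidence = (19/481) × 3.09375 = 1881/15392.
Target odds = 0.98/0.02 = 49.
Need 2.4ⁿ ≥ 49 ÷ (1881/15392) = 754208/1881.
2.4⁶ = 2985984/15625 falls short of 754208/1881 but 2.4⁷ = 35831808/78125 reaches it, so n = 7.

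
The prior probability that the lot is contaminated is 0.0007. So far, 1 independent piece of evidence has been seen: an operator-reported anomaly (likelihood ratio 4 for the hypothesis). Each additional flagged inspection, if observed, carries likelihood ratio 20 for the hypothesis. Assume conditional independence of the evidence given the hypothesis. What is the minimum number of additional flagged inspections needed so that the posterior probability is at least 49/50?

4

Prior odds = 0.0007/0.9993 = 7/9993.
Bayes factor of the evidence already in hand = 4.
Odds after that evidence = (7/9993) × 4 = 28/9993.
Target odds = 0.98/0.02 = 49.
Need 20ⁿ ≥ 49 ÷ (28/9993) = 17487.75.
20³ = 8000 falls short of 17487.75 but 20⁴ = 160000 reaches it, so n = 4.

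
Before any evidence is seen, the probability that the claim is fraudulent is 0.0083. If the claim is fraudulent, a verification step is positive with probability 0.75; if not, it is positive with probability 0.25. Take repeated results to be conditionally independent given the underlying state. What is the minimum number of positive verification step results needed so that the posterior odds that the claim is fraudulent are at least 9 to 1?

Prior odds = 0.0083/0.9917 = 83/9917.
Likelihood ratio of a positive = 0.75/0.25 = 3.
Target odds = 9.
Need (83/9917) × 3ⁿ ≥ 9, i.e. 3ⁿ ≥ 89253/83.
3⁶ = 729 falls short of 89253/83 but 3⁷ = 2187 reaches it, so n = 7.

7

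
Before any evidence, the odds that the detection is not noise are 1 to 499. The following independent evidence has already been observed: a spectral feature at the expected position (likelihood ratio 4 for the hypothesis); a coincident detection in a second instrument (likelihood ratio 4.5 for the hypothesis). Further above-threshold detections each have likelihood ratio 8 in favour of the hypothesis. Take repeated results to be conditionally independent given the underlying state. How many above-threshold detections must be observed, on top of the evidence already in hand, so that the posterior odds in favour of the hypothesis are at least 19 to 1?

Prior odds = 1/499.
Combined Bayes factor of the evidence already in hand = 4 × 4.5 = 18.
Odds after that evidence = (1/499) × 18 = 18/499.
Target odds = 19.
Need 8ⁿ ≥ 19 ÷ (18/499) = 9481/18.
8³ = 512 falls short of 9481/18 but 8⁴ = 4096 reaches it, so n = 4.

4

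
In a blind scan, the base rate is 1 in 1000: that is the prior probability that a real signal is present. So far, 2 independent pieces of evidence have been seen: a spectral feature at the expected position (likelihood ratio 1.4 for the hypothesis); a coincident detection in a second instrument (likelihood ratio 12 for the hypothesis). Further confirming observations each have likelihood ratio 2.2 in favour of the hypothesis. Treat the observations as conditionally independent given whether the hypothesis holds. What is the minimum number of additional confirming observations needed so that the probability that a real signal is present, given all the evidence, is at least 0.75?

Prior odds = 0.001/0.999 = 1/999.
Combined Bayes factor of the evidence already in hand = 1.4 × 12 = 16.8.
Odds after that evidence = (1/999) × 16.8 = 28/1665.
Target odds = 0.75/0.25 = 3.
Need 2.2ⁿ ≥ 3 ÷ (28/1665) = 4995/28.
2.2⁶ = 1771561/15625 falls short of 4995/28 but 2.2⁷ = 19487171/78125 reaches it, so n = 7.

7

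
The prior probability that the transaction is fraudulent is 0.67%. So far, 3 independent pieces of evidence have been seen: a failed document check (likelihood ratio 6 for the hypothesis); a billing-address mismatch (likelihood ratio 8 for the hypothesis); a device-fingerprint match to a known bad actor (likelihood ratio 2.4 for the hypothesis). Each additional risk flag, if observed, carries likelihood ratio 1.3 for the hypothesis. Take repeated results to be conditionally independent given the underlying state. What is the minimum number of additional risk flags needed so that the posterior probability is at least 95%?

Prior odds = 0.0067/0.9933 = 67/9933.
Combined Bayes factor of the evidence already in hand = 6 × 8 × 2.4 = 115.2.
Odds after that evidence = (67/9933) × 115.2 = 12864/16555.
Target odds = 0.95/0.05 = 19.
Need 1.3ⁿ ≥ 19 ÷ (12864/16555) = 314545/12864.
1.3¹² ≈23.2981 falls short of 314545/12864 but 1.3¹³ ≈30.2875 reaches it, so n = 13.

13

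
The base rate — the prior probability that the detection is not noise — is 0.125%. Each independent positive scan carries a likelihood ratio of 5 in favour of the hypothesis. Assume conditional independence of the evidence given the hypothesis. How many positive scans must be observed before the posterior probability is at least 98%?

Prior odds: 0.00125 ÷ 0.99875 = 1/799.
Likelihood ratio per positive scan = 5.
Target odds: 0.98 ÷ 0.02 = 49.
Need (1/799) × 5ⁿ ≥ 49, i.e. 5ⁿ ≥ 39151.
5⁶ = 15625 falls short of 39151 but 5⁷ = 78125 reaches it, so n = 7.

7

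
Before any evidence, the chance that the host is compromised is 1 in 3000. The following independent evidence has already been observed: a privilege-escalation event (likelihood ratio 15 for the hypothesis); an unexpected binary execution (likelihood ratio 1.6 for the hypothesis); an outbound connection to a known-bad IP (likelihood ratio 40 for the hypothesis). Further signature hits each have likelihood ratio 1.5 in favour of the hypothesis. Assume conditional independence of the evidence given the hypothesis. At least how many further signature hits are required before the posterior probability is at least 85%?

8

Prior odds = (1/3000)/(2999/3000) = 1/2999.
Combined Bayes factor of the evidence already in hand = 15 × 1.6 × 40 = 960.
Odds after that evidence = (1/2999) × 960 = 960/2999.
Target odds = 0.85/0.15 = 17/3.
Need 1.5ⁿ ≥ 17/3 ÷ (960/2999) = 50983/2880.
1.5⁷ = 17.0859375 falls short of 50983/2880 but 1.5⁸ = 25.62890625 reaches it, so n = 8.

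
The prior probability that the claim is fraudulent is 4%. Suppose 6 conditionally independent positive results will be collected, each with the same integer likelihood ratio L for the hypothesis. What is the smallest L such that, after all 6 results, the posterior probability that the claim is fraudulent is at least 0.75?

Prior odds = 0.04/0.96 = 1/24.
Target odds = 0.75/0.25 = 3.
Need L⁶ ≥ 3 ÷ (1/24) = 72.
2⁶ = 64 < 72 ≤ 729 = 3⁶, so L = 3.

3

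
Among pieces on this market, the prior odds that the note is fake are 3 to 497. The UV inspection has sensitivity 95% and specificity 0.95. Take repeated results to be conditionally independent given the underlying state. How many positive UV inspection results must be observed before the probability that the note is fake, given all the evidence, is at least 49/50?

Prior odds = 3/497.
False-positive rate = 1 − 0.95 = 0.05; likelihood ratio of a positive = 0.95/0.05 = 19.
Target odds: 0.98 ÷ 0.02 = 49.
Require 19ⁿ ≥ 49 ÷ (3/497) = 24353/3.
19³ = 6859 falls short of 24353/3 but 19⁴ = 130321 reaches it, so n = 4.

4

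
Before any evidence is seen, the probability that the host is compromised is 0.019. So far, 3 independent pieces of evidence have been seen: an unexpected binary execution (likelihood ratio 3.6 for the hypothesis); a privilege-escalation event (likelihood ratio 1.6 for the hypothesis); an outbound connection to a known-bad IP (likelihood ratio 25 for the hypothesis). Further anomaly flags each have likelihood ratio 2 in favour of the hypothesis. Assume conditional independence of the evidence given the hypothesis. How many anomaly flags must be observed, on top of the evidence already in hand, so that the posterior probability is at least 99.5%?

Prior odds = 0.019/0.981 = 19/981.
Combined Bayes factor of the evidence already in hand = 3.6 × 1.6 × 25 = 144.
Odds after that evidence = (19/981) × 144 = 304/109.
Target odds = 0.995/0.005 = 199.
Need 2ⁿ ≥ 199 ÷ (304/109) = 21691/304.
2⁶ = 64 falls short of 21691/304 but 2⁷ = 128 reaches it, so n = 7.

7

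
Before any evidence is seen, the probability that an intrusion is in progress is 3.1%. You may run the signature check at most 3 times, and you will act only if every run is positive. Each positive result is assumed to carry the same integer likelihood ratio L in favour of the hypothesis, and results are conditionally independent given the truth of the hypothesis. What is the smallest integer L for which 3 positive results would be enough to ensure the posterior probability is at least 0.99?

15

Prior odds = 0.031/0.969 = 31/969.
Target odds = 0.99/0.01 = 99.
Need L³ ≥ 99 ÷ (31/969) = 95931/31.
14³ = 2744 < 95931/31 ≤ 3375 = 15³, so L = 15.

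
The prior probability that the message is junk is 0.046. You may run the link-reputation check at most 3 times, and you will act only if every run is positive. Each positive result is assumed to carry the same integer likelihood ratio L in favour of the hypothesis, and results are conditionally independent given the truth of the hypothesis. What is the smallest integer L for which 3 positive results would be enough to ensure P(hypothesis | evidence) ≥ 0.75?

4

Prior odds = 0.046/0.954 = 23/477.
Target odds = 0.75/0.25 = 3.
Need L³ ≥ 3 ÷ (23/477) = 1431/23.
3³ = 27 < 1431/23 ≤ 64 = 4³, so L = 4.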